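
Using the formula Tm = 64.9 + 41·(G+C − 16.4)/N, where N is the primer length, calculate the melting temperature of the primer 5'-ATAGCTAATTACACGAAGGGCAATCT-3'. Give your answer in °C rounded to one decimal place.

Base counts: A=10, T=6, G=5, C=5; G+C = 10, N = 26.
Tm = 64.9 + 41·(10 − 16.4)/26 = 64.9 + -262.40/26 = 54.8°C.

54.8°C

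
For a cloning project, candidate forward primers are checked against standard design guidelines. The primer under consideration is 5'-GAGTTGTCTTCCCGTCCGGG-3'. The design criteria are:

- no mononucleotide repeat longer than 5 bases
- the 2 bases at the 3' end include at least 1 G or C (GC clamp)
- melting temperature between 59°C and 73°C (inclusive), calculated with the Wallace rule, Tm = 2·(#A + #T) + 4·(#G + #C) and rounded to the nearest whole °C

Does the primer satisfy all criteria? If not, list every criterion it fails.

Base counts: A=1, T=6, G=7, C=6 (length 20).
homopolymer run: longest run = 3 ✓
GC clamp: 3' end GG has 2 G/C ✓
Tm: Tm = 2·7 + 4·13 = 66°C ✓

Meets all criteria.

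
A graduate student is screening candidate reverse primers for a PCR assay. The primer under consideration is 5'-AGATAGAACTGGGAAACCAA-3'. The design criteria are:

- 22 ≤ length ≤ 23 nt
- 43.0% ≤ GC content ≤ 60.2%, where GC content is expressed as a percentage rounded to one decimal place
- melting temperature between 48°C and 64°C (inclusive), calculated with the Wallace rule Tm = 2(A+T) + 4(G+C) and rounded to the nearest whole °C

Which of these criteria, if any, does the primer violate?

Base counts: A=10, T=2, G=5, C=3 (length 20).
length: length 20, outside 22–23 ✗
GC content: GC 8/20 = 40.0%, outside 43.0–60.2% ✗
Tm: Tm = 2·12 + 4·8 = 56°C ✓

Fails: length, GC content.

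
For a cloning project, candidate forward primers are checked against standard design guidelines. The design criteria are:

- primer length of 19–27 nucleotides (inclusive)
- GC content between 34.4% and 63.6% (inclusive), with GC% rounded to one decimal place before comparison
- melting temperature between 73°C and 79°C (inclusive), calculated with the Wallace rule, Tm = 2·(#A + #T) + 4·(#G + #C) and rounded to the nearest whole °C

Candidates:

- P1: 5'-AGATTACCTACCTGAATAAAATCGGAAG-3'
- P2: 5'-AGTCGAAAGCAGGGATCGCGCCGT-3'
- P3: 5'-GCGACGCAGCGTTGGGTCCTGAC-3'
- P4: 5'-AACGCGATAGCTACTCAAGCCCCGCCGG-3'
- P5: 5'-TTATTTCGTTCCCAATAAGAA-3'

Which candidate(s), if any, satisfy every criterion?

P2 only.

P1 (28 nt, A=12 T=6 G=5 C=5): length 28, outside 19–27 ✗; GC 10/28 = 35.7% ✓; Tm = 2·18 + 4·10 = 76°C ✓ — fails.
P2 (24 nt, A=6 T=3 G=9 C=6): length 24 ✓; GC 15/24 = 62.5% ✓; Tm = 2·9 + 4·15 = 78°C ✓ — passes.
P3 (23 nt, A=3 T=4 G=9 C=7): length 23 ✓; GC 16/23 = 69.6%, outside 34.4–63.6% ✗; Tm = 2·7 + 4·16 = 78°C ✓ — fails.
P4 (28 nt, A=7 T=3 G=7 C=11): length 28, outside 19–27 ✗; GC 18/28 = 64.3%, outside 34.4–63.6% ✗; Tm = 2·10 + 4·18 = 92°C, outside 73–79°C ✗ — fails.
P5 (21 nt, A=7 T=8 G=2 C=4): length 21 ✓; GC 6/21 = 28.6%, outside 34.4–63.6% ✗; Tm = 2·15 + 4·6 = 54°C, outside 73–79°C ✗ — fails.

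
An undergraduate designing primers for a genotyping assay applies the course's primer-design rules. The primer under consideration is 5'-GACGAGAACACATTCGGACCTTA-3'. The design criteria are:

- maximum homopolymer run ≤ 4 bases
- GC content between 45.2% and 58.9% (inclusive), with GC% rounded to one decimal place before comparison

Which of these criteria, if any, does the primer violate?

Base counts: A=8, T=4, G=5, C=6 (length 23).
homopolymer run: longest run = 2 ✓
GC content: GC 11/23 = 47.8% ✓

Meets all criteria.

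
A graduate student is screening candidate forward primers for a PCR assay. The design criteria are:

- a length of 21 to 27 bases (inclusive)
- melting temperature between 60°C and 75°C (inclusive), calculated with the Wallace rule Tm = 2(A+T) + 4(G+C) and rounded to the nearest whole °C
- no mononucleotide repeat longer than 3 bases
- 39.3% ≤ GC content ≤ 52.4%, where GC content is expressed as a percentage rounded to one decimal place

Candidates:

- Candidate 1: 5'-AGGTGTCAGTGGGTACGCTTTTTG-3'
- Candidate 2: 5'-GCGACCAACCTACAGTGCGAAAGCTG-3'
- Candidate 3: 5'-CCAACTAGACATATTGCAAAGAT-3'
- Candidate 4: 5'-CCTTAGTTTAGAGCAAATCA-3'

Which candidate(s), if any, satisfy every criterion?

Candidate 1 (24 nt, A=3 T=9 G=9 C=3): length 24 ✓; Tm = 2·12 + 4·12 = 72°C ✓; longest run = 5, exceeds 3 ✗; GC 12/24 = 50.0% ✓ — fails.
Candidate 2 (26 nt, A=8 T=3 G=7 C=8): length 26 ✓; Tm = 2·11 + 4·15 = 82°C, outside 60–75°C ✗; longest run = 3 ✓; GC 15/26 = 57.7%, outside 39.3–52.4% ✗ — fails.
Candidate 3 (23 nt, A=10 T=5 G=3 C=5): length 23 ✓; Tm = 2·15 + 4·8 = 62°C ✓; longest run = 3 ✓; GC 8/23 = 34.8%, outside 39.3–52.4% ✗ — fails.
Candidate 4 (20 nt, A=7 T=6 G=3 C=4): length 20, outside 21–27 ✗; Tm = 2·13 + 4·7 = 54°C, outside 60–75°C ✗; longest run = 3 ✓; GC 7/20 = 35.0%, outside 39.3–52.4% ✗ — fails.

None of the candidates satisfy all criteria.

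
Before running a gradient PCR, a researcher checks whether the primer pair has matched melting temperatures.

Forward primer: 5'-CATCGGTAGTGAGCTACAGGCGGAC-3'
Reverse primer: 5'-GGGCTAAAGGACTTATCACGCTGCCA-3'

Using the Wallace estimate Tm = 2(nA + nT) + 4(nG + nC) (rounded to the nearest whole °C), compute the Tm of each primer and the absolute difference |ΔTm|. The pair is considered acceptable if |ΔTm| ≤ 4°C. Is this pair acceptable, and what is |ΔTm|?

Forward: A=6 T=4 G=9 C=6 → Tm = 2·10 + 4·15 = 80°C.
Reverse: A=7 T=5 G=7 C=7 → Tm = 2·12 + 4·14 = 80°C.
|ΔTm| = |80 − 80| = 0°C, ≤ 4°C.

|ΔTm| = 0°C; the pair is acceptable.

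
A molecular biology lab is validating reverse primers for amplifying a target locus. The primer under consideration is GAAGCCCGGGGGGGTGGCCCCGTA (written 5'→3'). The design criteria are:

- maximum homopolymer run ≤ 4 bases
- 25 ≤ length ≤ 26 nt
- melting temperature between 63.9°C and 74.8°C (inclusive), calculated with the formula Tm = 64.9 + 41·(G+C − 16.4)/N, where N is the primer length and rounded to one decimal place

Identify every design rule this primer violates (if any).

Base counts: A=3, T=2, G=12, C=7 (length 24).
homopolymer run: longest run = 7, exceeds 4 ✗
length: length 24, outside 25–26 ✗
Tm: Tm = 64.9 + 41·(19 − 16.4)/24 = 69.3°C ✓

Fails: homopolymer run, length.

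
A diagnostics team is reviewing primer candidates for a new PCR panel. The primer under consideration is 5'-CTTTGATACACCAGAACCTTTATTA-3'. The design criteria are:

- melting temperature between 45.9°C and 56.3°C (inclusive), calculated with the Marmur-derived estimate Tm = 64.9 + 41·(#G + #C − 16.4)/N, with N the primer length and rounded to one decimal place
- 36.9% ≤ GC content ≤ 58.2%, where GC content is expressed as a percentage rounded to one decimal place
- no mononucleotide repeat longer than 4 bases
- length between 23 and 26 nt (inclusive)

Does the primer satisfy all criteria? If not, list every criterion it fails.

Base counts: A=8, T=9, G=2, C=6 (length 25).
Tm: Tm = 64.9 + 41·(8 − 16.4)/25 = 51.1°C ✓
GC content: GC 8/25 = 32.0%, outside 36.9–58.2% ✗
homopolymer run: longest run = 3 ✓
length: length 25 ✓

Fails: GC content.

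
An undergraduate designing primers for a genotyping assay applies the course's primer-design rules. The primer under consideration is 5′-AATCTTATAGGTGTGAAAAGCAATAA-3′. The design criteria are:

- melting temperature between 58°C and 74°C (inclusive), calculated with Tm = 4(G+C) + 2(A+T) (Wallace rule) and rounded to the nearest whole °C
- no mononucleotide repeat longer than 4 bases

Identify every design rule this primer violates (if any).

Base counts: A=12, T=7, G=5, C=2 (length 26).
Tm: Tm = 2·19 + 4·7 = 66°C ✓
homopolymer run: longest run = 4 ✓

Meets all criteria.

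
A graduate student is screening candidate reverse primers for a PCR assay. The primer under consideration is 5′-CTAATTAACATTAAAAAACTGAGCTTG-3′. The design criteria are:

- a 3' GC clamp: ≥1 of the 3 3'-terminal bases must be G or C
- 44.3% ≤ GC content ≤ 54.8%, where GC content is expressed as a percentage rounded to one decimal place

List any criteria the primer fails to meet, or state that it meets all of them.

Base counts: A=12, T=8, G=3, C=4 (length 27).
GC clamp: 3' end TTG has 1 G/C ✓
GC content: GC 7/27 = 25.9%, outside 44.3–54.8% ✗

Fails: GC content.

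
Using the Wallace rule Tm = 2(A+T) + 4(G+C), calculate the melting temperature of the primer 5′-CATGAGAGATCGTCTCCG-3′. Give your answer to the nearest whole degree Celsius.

Base counts: A=4, T=4, G=5, C=5 (length 18).
Tm = 2·(4+4) + 4·(5+5) = 2·8 + 4·10 = 16 + 40 = 56°C.

56°C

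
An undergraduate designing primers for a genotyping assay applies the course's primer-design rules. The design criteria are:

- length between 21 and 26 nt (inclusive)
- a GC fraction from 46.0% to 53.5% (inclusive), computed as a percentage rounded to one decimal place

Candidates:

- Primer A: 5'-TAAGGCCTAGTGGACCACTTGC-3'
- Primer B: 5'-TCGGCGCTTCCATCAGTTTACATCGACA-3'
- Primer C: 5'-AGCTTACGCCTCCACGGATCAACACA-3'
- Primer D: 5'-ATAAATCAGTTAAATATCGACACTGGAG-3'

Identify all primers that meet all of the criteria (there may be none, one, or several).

None of the candidates satisfy all criteria.

Primer A (22 nt, A=5 T=5 G=6 C=6): length 22 ✓; GC 12/22 = 54.5%, outside 46.0–53.5% ✗ — fails.
Primer B (28 nt, A=6 T=8 G=5 C=9): length 28, outside 21–26 ✗; GC 14/28 = 50.0% ✓ — fails.
Primer C (26 nt, A=8 T=4 G=4 C=10): length 26 ✓; GC 14/26 = 53.8%, outside 46.0–53.5% ✗ — fails.
Primer D (28 nt, A=12 T=7 G=5 C=4): length 28, outside 21–26 ✗; GC 9/28 = 32.1%, outside 46.0–53.5% ✗ — fails.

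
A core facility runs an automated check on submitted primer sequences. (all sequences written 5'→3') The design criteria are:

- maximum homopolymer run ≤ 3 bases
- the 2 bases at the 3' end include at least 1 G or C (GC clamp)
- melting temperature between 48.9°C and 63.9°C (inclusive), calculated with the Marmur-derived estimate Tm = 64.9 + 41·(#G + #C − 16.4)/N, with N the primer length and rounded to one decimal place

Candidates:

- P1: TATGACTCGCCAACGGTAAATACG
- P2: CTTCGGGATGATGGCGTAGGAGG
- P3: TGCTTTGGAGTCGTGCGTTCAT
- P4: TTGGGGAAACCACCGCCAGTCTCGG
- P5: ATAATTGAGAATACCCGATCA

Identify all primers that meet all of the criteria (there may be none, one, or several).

P1 (24 nt, A=8 T=5 G=5 C=6): longest run = 3 ✓; 3' end CG has 2 G/C ✓; Tm = 64.9 + 41·(11 − 16.4)/24 = 55.7°C ✓ — passes.
P2 (23 nt, A=4 T=5 G=11 C=3): longest run = 3 ✓; 3' end GG has 2 G/C ✓; Tm = 64.9 + 41·(14 − 16.4)/23 = 60.6°C ✓ — passes.
P3 (22 nt, A=2 T=9 G=7 C=4): longest run = 3 ✓; 3' end AT has 0 G/C, need ≥1 ✗; Tm = 64.9 + 41·(11 − 16.4)/22 = 54.8°C ✓ — fails.
P4 (25 nt, A=5 T=4 G=8 C=8): longest run = 4, exceeds 3 ✗; 3' end GG has 2 G/C ✓; Tm = 64.9 + 41·(16 − 16.4)/25 = 64.2°C, outside 48.9–63.9°C ✗ — fails.
P5 (21 nt, A=9 T=5 G=3 C=4): longest run = 3 ✓; 3' end CA has 1 G/C ✓; Tm = 64.9 + 41·(7 − 16.4)/21 = 46.5°C, outside 48.9–63.9°C ✗ — fails.

P1 and P2.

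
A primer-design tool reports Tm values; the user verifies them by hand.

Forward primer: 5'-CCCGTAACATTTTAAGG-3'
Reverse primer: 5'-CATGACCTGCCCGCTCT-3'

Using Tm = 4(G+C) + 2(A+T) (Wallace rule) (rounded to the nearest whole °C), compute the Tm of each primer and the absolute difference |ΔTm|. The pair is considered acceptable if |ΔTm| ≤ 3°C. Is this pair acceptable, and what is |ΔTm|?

Forward: A=5 T=5 G=3 C=4 → Tm = 2·10 + 4·7 = 48°C.
Reverse: A=2 T=4 G=3 C=8 → Tm = 2·6 + 4·11 = 56°C.
|ΔTm| = |48 − 56| = 8°C, > 3°C.

|ΔTm| = 8°C; the pair is not acceptable.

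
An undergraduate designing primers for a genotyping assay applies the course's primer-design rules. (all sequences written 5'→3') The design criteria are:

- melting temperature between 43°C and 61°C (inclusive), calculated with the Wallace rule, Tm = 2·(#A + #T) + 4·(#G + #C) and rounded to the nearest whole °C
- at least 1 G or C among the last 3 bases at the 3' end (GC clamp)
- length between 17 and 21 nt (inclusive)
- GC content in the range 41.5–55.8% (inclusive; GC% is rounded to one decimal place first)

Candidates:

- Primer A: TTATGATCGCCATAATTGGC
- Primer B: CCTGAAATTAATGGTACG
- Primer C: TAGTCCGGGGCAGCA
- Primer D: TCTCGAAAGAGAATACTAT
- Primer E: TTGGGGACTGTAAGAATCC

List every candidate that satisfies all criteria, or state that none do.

Primer A (20 nt, A=5 T=7 G=4 C=4): Tm = 2·12 + 4·8 = 56°C ✓; 3' end GGC has 3 G/C ✓; length 20 ✓; GC 8/20 = 40.0%, outside 41.5–55.8% ✗ — fails.
Primer B (18 nt, A=6 T=5 G=4 C=3): Tm = 2·11 + 4·7 = 50°C ✓; 3' end ACG has 2 G/C ✓; length 18 ✓; GC 7/18 = 38.9%, outside 41.5–55.8% ✗ — fails.
Primer C (15 nt, A=3 T=2 G=6 C=4): Tm = 2·5 + 4·10 = 50°C ✓; 3' end GCA has 2 G/C ✓; length 15, outside 17–21 ✗; GC 10/15 = 66.7%, outside 41.5–55.8% ✗ — fails.
Primer D (19 nt, A=8 T=5 G=3 C=3): Tm = 2·13 + 4·6 = 50°C ✓; 3' end TAT has 0 G/C, need ≥1 ✗; length 19 ✓; GC 6/19 = 31.6%, outside 41.5–55.8% ✗ — fails.
Primer E (19 nt, A=5 T=5 G=6 C=3): Tm = 2·10 + 4·9 = 56°C ✓; 3' end TCC has 2 G/C ✓; length 19 ✓; GC 9/19 = 47.4% ✓ — passes.

Primer E only.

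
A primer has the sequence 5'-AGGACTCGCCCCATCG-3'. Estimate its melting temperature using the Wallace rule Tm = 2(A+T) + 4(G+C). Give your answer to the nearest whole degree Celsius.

54°C

Base counts: A=3, T=2, G=4, C=7 (length 16).
Tm = 2·(3+2) + 4·(4+7) = 2·5 + 4·11 = 10 + 44 = 54°C.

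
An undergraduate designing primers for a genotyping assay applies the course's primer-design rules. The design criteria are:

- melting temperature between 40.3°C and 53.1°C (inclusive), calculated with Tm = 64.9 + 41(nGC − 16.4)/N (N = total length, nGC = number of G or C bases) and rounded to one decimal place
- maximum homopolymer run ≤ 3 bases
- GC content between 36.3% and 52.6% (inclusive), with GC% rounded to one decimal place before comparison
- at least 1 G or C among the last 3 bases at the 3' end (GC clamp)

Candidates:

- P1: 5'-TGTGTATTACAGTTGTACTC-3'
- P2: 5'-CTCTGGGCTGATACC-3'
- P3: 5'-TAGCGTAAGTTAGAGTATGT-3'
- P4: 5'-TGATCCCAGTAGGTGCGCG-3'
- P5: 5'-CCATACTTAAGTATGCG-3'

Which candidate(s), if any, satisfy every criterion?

P1 (20 nt, A=4 T=9 G=4 C=3): Tm = 64.9 + 41·(7 − 16.4)/20 = 45.6°C ✓; longest run = 2 ✓; GC 7/20 = 35.0%, outside 36.3–52.6% ✗; 3' end CTC has 2 G/C ✓ — fails.
P2 (15 nt, A=2 T=4 G=4 C=5): Tm = 64.9 + 41·(9 − 16.4)/15 = 44.7°C ✓; longest run = 3 ✓; GC 9/15 = 60.0%, outside 36.3–52.6% ✗; 3' end ACC has 2 G/C ✓ — fails.
P3 (20 nt, A=6 T=7 G=6 C=1): Tm = 64.9 + 41·(7 − 16.4)/20 = 45.6°C ✓; longest run = 2 ✓; GC 7/20 = 35.0%, outside 36.3–52.6% ✗; 3' end TGT has 1 G/C ✓ — fails.
P4 (19 nt, A=3 T=4 G=7 C=5): Tm = 64.9 + 41·(12 − 16.4)/19 = 55.4°C, outside 40.3–53.1°C ✗; longest run = 3 ✓; GC 12/19 = 63.2%, outside 36.3–52.6% ✗; 3' end GCG has 3 G/C ✓ — fails.
P5 (17 nt, A=5 T=5 G=3 C=4): Tm = 64.9 + 41·(7 − 16.4)/17 = 42.2°C ✓; longest run = 2 ✓; GC 7/17 = 41.2% ✓; 3' end GCG has 3 G/C ✓ — passes.

P5 only.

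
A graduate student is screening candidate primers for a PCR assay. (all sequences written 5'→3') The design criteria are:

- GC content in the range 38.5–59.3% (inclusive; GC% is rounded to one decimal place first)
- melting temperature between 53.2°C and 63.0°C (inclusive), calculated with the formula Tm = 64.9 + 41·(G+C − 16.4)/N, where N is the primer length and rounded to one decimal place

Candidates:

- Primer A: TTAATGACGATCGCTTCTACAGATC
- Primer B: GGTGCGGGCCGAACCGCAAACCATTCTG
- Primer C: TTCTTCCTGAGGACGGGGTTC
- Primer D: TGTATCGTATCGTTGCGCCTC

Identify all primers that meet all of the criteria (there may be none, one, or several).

Primer A, Primer C and Primer D.

Primer A (25 nt, A=7 T=8 G=4 C=6): GC 10/25 = 40.0% ✓; Tm = 64.9 + 41·(10 − 16.4)/25 = 54.4°C ✓ — passes.
Primer B (28 nt, A=6 T=4 G=9 C=9): GC 18/28 = 64.3%, outside 38.5–59.3% ✗; Tm = 64.9 + 41·(18 − 16.4)/28 = 67.2°C, outside 53.2–63.0°C ✗ — fails.
Primer C (21 nt, A=2 T=7 G=7 C=5): GC 12/21 = 57.1% ✓; Tm = 64.9 + 41·(12 − 16.4)/21 = 56.3°C ✓ — passes.
Primer D (21 nt, A=2 T=8 G=5 C=6): GC 11/21 = 52.4% ✓; Tm = 64.9 + 41·(11 − 16.4)/21 = 54.4°C ✓ — passes.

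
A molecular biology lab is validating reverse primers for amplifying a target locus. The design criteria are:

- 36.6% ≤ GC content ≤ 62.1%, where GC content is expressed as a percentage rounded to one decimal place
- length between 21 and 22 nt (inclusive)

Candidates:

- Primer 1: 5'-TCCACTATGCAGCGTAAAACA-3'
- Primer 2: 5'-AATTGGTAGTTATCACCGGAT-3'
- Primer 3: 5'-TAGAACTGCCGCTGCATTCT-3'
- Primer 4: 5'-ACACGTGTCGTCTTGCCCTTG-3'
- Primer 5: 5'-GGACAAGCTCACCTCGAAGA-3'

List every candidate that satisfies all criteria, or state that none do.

Primer 1, Primer 2 and Primer 4.

Primer 1 (21 nt, A=8 T=4 G=3 C=6): GC 9/21 = 42.9% ✓; length 21 ✓ — passes.
Primer 2 (21 nt, A=6 T=7 G=5 C=3): GC 8/21 = 38.1% ✓; length 21 ✓ — passes.
Primer 3 (20 nt, A=4 T=6 G=4 C=6): GC 10/20 = 50.0% ✓; length 20, outside 21–22 ✗ — fails.
Primer 4 (21 nt, A=2 T=7 G=5 C=7): GC 12/21 = 57.1% ✓; length 21 ✓ — passes.
Primer 5 (20 nt, A=7 T=2 G=5 C=6): GC 11/20 = 55.0% ✓; length 20, outside 21–22 ✗ — fails.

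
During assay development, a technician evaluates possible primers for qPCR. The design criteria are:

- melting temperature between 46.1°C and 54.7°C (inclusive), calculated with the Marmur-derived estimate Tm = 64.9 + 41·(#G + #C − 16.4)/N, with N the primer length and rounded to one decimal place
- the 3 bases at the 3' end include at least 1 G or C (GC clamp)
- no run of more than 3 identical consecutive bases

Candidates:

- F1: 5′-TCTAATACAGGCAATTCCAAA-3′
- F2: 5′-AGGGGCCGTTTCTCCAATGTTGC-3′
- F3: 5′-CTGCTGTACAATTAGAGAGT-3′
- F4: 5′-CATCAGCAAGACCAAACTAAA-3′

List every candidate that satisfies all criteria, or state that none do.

F1 (21 nt, A=9 T=5 G=2 C=5): Tm = 64.9 + 41·(7 − 16.4)/21 = 46.5°C ✓; 3' end AAA has 0 G/C, need ≥1 ✗; longest run = 3 ✓ — fails.
F2 (23 nt, A=3 T=7 G=7 C=6): Tm = 64.9 + 41·(13 − 16.4)/23 = 58.8°C, outside 46.1–54.7°C ✗; 3' end TGC has 2 G/C ✓; longest run = 4, exceeds 3 ✗ — fails.
F3 (20 nt, A=6 T=6 G=5 C=3): Tm = 64.9 + 41·(8 − 16.4)/20 = 47.7°C ✓; 3' end AGT has 1 G/C ✓; longest run = 2 ✓ — passes.
F4 (21 nt, A=11 T=2 G=2 C=6): Tm = 64.9 + 41·(8 − 16.4)/21 = 48.5°C ✓; 3' end AAA has 0 G/C, need ≥1 ✗; longest run = 3 ✓ — fails.

F3 only.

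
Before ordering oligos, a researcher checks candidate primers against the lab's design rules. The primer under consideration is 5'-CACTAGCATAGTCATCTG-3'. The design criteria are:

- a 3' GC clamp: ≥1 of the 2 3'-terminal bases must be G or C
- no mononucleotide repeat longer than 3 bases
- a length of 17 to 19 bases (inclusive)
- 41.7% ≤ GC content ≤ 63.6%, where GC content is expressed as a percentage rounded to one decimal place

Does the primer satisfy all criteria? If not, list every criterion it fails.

Meets all criteria.

Base counts: A=5, T=5, G=3, C=5 (length 18).
GC clamp: 3' end TG has 1 G/C ✓
homopolymer run: longest run = 1 ✓
length: length 18 ✓
GC content: GC 8/18 = 44.4% ✓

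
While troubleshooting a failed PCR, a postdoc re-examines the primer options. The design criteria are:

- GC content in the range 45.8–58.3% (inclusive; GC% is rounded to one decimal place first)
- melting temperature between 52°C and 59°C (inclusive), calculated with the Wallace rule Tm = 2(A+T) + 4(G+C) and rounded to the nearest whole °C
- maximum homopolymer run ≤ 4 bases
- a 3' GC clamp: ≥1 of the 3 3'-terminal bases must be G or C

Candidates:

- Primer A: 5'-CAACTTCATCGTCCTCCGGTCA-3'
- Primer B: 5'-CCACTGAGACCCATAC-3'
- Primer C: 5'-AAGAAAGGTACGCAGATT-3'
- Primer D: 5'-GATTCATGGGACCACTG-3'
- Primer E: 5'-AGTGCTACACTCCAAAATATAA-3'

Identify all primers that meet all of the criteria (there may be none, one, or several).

Primer D only.

Primer A (22 nt, A=4 T=6 G=3 C=9): GC 12/22 = 54.5% ✓; Tm = 2·10 + 4·12 = 68°C, outside 52–59°C ✗; longest run = 2 ✓; 3' end TCA has 1 G/C ✓ — fails.
Primer B (16 nt, A=5 T=2 G=2 C=7): GC 9/16 = 56.3% ✓; Tm = 2·7 + 4·9 = 50°C, outside 52–59°C ✗; longest run = 3 ✓; 3' end TAC has 1 G/C ✓ — fails.
Primer C (18 nt, A=8 T=3 G=5 C=2): GC 7/18 = 38.9%, outside 45.8–58.3% ✗; Tm = 2·11 + 4·7 = 50°C, outside 52–59°C ✗; longest run = 3 ✓; 3' end ATT has 0 G/C, need ≥1 ✗ — fails.
Primer D (17 nt, A=4 T=4 G=5 C=4): GC 9/17 = 52.9% ✓; Tm = 2·8 + 4·9 = 52°C ✓; longest run = 3 ✓; 3' end CTG has 2 G/C ✓ — passes.
Primer E (22 nt, A=10 T=5 G=2 C=5): GC 7/22 = 31.8%, outside 45.8–58.3% ✗; Tm = 2·15 + 4·7 = 58°C ✓; longest run = 4 ✓; 3' end TAA has 0 G/C, need ≥1 ✗ — fails.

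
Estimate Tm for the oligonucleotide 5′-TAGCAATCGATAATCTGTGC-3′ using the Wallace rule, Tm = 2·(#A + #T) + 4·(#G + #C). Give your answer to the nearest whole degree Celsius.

Base counts: A=6, T=6, G=4, C=4 (length 20).
Tm = 2·(6+6) + 4·(4+4) = 2·12 + 4·8 = 24 + 32 = 56°C.

56°C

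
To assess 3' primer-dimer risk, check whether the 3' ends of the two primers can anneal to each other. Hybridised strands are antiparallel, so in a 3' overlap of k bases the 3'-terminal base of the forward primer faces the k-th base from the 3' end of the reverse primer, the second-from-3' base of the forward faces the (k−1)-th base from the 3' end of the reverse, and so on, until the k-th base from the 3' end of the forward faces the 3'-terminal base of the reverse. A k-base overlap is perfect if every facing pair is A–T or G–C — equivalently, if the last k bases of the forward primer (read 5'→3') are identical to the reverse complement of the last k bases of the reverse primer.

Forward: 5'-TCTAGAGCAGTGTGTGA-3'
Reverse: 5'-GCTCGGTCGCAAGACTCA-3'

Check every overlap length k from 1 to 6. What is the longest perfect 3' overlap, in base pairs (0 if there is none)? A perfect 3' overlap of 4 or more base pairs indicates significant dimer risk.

Longest perfect overlap: 3 complementary base pairs; below the dimer-risk threshold (threshold 4).

Last 6 bases (5'→3') — forward …GTGTGA, reverse …GACTCA.
Reverse complement of the reverse primer's last 6 bases: TGAGTC; its first k bases are the reverse complement of the reverse primer's last k bases, so a perfect k-base overlap needs the forward primer's last k bases to equal them.
Comparing (forward last k vs required): k=1: A vs T ✗; k=2: GA vs TG ✗; k=3: TGA vs TGA ✓; k=4: GTGA vs TGAG ✗; k=5: TGTGA vs TGAGT ✗; k=6: GTGTGA vs TGAGTC ✗.
Only k = 3 is perfect, so the longest perfect 3' overlap is 3.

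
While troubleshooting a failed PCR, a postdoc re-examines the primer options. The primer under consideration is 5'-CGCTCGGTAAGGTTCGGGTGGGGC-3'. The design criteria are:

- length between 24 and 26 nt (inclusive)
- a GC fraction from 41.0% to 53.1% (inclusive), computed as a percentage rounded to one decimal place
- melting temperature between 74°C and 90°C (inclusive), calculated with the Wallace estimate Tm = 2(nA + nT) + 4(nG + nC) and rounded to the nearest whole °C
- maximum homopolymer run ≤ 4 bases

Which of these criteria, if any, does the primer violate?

Base counts: A=2, T=5, G=12, C=5 (length 24).
length: length 24 ✓
GC content: GC 17/24 = 70.8%, outside 41.0–53.1% ✗
Tm: Tm = 2·7 + 4·17 = 82°C ✓
homopolymer run: longest run = 4 ✓

Fails: GC content.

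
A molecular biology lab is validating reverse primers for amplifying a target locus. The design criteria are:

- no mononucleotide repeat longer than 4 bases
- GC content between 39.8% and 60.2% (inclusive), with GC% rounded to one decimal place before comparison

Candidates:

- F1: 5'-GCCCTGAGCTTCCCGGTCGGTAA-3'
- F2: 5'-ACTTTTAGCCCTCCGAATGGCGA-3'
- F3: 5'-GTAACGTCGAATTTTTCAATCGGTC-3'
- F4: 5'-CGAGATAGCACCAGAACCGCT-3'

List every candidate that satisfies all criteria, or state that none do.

F1 (23 nt, A=3 T=5 G=7 C=8): longest run = 3 ✓; GC 15/23 = 65.2%, outside 39.8–60.2% ✗ — fails.
F2 (23 nt, A=5 T=6 G=5 C=7): longest run = 4 ✓; GC 12/23 = 52.2% ✓ — passes.
F3 (25 nt, A=6 T=9 G=5 C=5): longest run = 5, exceeds 4 ✗; GC 10/25 = 40.0% ✓ — fails.
F4 (21 nt, A=7 T=2 G=5 C=7): longest run = 2 ✓; GC 12/21 = 57.1% ✓ — passes.

F2 and F4.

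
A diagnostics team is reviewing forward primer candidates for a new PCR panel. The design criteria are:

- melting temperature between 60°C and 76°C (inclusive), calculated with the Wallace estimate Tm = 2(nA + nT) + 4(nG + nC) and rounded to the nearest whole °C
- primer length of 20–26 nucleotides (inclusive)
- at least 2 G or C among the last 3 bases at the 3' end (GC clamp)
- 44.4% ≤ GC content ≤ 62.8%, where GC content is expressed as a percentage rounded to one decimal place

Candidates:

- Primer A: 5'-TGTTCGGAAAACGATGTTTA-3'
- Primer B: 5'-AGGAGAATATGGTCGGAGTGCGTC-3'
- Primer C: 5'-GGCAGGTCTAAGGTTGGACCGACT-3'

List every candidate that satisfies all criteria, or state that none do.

Primer B only.

Primer A (20 nt, A=6 T=7 G=5 C=2): Tm = 2·13 + 4·7 = 54°C, outside 60–76°C ✗; length 20 ✓; 3' end TTA has 0 G/C, need ≥2 ✗; GC 7/20 = 35.0%, outside 44.4–62.8% ✗ — fails.
Primer B (24 nt, A=6 T=5 G=10 C=3): Tm = 2·11 + 4·13 = 74°C ✓; length 24 ✓; 3' end GTC has 2 G/C ✓; GC 13/24 = 54.2% ✓ — passes.
Primer C (24 nt, A=5 T=5 G=9 C=5): Tm = 2·10 + 4·14 = 76°C ✓; length 24 ✓; 3' end ACT has 1 G/C, need ≥2 ✗; GC 14/24 = 58.3% ✓ — fails.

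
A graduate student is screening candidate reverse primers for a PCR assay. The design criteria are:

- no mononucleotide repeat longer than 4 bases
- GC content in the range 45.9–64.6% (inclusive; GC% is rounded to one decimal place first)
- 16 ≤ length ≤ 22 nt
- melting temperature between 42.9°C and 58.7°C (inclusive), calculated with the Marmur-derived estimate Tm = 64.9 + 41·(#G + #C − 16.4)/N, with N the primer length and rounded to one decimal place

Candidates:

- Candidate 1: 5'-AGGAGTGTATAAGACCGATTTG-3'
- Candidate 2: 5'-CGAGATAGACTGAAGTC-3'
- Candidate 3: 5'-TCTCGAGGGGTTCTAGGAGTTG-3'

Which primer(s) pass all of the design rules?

Candidate 1 (22 nt, A=7 T=6 G=7 C=2): longest run = 3 ✓; GC 9/22 = 40.9%, outside 45.9–64.6% ✗; length 22 ✓; Tm = 64.9 + 41·(9 − 16.4)/22 = 51.1°C ✓ — fails.
Candidate 2 (17 nt, A=6 T=3 G=5 C=3): longest run = 2 ✓; GC 8/17 = 47.1% ✓; length 17 ✓; Tm = 64.9 + 41·(8 − 16.4)/17 = 44.6°C ✓ — passes.
Candidate 3 (22 nt, A=3 T=7 G=9 C=3): longest run = 4 ✓; GC 12/22 = 54.5% ✓; length 22 ✓; Tm = 64.9 + 41·(12 − 16.4)/22 = 56.7°C ✓ — passes.

Candidate 2 and Candidate 3.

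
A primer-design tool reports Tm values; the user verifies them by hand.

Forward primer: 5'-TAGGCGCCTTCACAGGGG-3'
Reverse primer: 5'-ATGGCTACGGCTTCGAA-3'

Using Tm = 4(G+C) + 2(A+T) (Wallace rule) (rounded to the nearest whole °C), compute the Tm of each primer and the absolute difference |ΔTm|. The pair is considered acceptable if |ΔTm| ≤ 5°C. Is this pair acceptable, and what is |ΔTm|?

|ΔTm| = 8°C; the pair is not acceptable.

Forward: A=3 T=3 G=7 C=5 → Tm = 2·6 + 4·12 = 60°C.
Reverse: A=4 T=4 G=5 C=4 → Tm = 2·8 + 4·9 = 52°C.
|ΔTm| = |60 − 52| = 8°C, > 5°C.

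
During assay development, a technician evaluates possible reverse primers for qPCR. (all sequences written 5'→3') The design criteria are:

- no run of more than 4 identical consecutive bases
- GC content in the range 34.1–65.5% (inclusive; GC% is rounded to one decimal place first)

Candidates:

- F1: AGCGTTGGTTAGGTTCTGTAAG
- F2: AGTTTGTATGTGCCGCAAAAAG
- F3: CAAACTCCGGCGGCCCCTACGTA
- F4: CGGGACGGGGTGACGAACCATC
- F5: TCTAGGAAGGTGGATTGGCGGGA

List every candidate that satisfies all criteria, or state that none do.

F1 (22 nt, A=4 T=8 G=8 C=2): longest run = 2 ✓; GC 10/22 = 45.5% ✓ — passes.
F2 (22 nt, A=7 T=6 G=6 C=3): longest run = 5, exceeds 4 ✗; GC 9/22 = 40.9% ✓ — fails.
F3 (23 nt, A=5 T=3 G=5 C=10): longest run = 4 ✓; GC 15/23 = 65.2% ✓ — passes.
F4 (22 nt, A=5 T=2 G=9 C=6): longest run = 4 ✓; GC 15/22 = 68.2%, outside 34.1–65.5% ✗ — fails.
F5 (23 nt, A=5 T=5 G=11 C=2): longest run = 3 ✓; GC 13/23 = 56.5% ✓ — passes.

F1, F3 and F5.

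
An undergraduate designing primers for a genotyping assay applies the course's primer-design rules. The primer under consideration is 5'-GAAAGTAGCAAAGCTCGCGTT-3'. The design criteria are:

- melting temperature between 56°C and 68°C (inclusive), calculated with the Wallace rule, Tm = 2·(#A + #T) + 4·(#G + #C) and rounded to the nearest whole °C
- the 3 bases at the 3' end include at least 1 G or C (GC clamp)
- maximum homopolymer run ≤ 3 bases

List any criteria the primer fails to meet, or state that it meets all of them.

Meets all criteria.

Base counts: A=7, T=4, G=6, C=4 (length 21).
Tm: Tm = 2·11 + 4·10 = 62°C ✓
GC clamp: 3' end GTT has 1 G/C ✓
homopolymer run: longest run = 3 ✓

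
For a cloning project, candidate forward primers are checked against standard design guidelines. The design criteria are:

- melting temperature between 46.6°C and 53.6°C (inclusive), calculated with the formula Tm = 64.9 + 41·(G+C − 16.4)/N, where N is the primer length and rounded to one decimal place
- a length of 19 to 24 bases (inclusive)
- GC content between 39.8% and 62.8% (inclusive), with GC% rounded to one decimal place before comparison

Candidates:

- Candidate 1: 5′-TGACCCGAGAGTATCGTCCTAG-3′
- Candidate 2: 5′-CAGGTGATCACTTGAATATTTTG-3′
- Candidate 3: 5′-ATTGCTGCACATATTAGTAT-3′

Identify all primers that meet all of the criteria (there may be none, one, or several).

None of the candidates satisfy all criteria.

Candidate 1 (22 nt, A=5 T=5 G=6 C=6): Tm = 64.9 + 41·(12 − 16.4)/22 = 56.7°C, outside 46.6–53.6°C ✗; length 22 ✓; GC 12/22 = 54.5% ✓ — fails.
Candidate 2 (23 nt, A=6 T=9 G=5 C=3): Tm = 64.9 + 41·(8 − 16.4)/23 = 49.9°C ✓; length 23 ✓; GC 8/23 = 34.8%, outside 39.8–62.8% ✗ — fails.
Candidate 3 (20 nt, A=6 T=8 G=3 C=3): Tm = 64.9 + 41·(6 − 16.4)/20 = 43.6°C, outside 46.6–53.6°C ✗; length 20 ✓; GC 6/20 = 30.0%, outside 39.8–62.8% ✗ — fails.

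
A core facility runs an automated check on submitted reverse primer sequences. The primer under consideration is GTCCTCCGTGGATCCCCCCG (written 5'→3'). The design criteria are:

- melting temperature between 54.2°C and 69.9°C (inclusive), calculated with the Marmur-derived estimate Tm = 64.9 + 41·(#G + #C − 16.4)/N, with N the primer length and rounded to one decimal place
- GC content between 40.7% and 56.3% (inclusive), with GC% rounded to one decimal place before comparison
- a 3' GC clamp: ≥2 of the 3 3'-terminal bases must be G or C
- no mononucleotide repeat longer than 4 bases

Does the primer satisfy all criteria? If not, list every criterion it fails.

Fails: GC content, homopolymer run.

Base counts: A=1, T=4, G=5, C=10 (length 20).
Tm: Tm = 64.9 + 41·(15 − 16.4)/20 = 62.0°C ✓
GC content: GC 15/20 = 75.0%, outside 40.7–56.3% ✗
GC clamp: 3' end CCG has 3 G/C ✓
homopolymer run: longest run = 6, exceeds 4 ✗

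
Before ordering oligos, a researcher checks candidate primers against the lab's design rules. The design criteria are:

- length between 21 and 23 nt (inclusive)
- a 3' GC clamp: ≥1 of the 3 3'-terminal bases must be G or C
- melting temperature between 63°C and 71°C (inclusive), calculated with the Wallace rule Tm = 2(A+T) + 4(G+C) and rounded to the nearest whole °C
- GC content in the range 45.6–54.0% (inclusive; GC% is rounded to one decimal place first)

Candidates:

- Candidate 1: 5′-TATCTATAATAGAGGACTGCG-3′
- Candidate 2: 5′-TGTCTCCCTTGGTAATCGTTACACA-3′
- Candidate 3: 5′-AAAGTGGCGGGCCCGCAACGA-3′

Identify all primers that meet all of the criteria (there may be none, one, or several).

None of the candidates satisfy all criteria.

Candidate 1 (21 nt, A=7 T=6 G=5 C=3): length 21 ✓; 3' end GCG has 3 G/C ✓; Tm = 2·13 + 4·8 = 58°C, outside 63–71°C ✗; GC 8/21 = 38.1%, outside 45.6–54.0% ✗ — fails.
Candidate 2 (25 nt, A=5 T=9 G=4 C=7): length 25, outside 21–23 ✗; 3' end ACA has 1 G/C ✓; Tm = 2·14 + 4·11 = 72°C, outside 63–71°C ✗; GC 11/25 = 44.0%, outside 45.6–54.0% ✗ — fails.
Candidate 3 (21 nt, A=6 T=1 G=8 C=6): length 21 ✓; 3' end CGA has 2 G/C ✓; Tm = 2·7 + 4·14 = 70°C ✓; GC 14/21 = 66.7%, outside 45.6–54.0% ✗ — fails.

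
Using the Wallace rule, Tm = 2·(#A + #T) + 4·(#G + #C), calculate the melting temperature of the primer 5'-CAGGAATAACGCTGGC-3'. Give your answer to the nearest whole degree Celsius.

50°C

Base counts: A=5, T=2, G=5, C=4 (length 16).
Tm = 2·(5+2) + 4·(5+4) = 2·7 + 4·9 = 14 + 36 = 50°C.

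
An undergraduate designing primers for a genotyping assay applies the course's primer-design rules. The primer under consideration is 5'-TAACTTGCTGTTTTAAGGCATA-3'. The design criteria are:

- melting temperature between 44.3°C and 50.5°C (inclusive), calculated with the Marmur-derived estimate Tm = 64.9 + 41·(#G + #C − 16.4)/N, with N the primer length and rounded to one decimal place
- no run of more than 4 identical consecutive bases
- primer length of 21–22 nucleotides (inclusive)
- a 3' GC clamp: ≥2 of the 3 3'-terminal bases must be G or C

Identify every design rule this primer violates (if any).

Fails: GC clamp.

Base counts: A=6, T=9, G=4, C=3 (length 22).
Tm: Tm = 64.9 + 41·(7 − 16.4)/22 = 47.4°C ✓
homopolymer run: longest run = 4 ✓
length: length 22 ✓
GC clamp: 3' end ATA has 0 G/C, need ≥2 ✗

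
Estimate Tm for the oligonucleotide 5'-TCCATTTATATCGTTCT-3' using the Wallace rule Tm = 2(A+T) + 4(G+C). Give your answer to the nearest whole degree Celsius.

44°C

Base counts: A=3, T=9, G=1, C=4 (length 17).
Tm = 2·(3+9) + 4·(1+4) = 2·12 + 4·5 = 24 + 20 = 44°C.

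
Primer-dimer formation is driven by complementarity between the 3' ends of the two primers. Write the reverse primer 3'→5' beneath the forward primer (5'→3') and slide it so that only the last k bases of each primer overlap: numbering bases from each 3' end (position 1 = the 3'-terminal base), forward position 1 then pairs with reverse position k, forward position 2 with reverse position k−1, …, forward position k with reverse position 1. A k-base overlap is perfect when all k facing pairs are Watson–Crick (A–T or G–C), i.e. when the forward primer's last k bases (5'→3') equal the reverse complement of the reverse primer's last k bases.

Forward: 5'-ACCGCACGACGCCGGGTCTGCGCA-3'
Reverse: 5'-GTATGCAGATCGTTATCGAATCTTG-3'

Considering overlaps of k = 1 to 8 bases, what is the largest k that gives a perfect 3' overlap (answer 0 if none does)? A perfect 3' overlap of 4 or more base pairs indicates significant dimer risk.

Last 8 bases (5'→3') — forward …TCTGCGCA, reverse …GAATCTTG.
Reverse complement of the reverse primer's last 8 bases: CAAGATTC; its first k bases are the reverse complement of the reverse primer's last k bases, so a perfect k-base overlap needs the forward primer's last k bases to equal them.
Comparing (forward last k vs required): k=1: A vs C ✗; k=2: CA vs CA ✓; k=3: GCA vs CAA ✗; k=4: CGCA vs CAAG ✗; k=5: GCGCA vs CAAGA ✗; k=6: TGCGCA vs CAAGAT ✗; k=7: CTGCGCA vs CAAGATT ✗; k=8: TCTGCGCA vs CAAGATTC ✗.
Only k = 2 is perfect, so the longest perfect 3' overlap is 2.

Longest perfect overlap: 2 complementary base pairs; below the dimer-risk threshold (threshold 4).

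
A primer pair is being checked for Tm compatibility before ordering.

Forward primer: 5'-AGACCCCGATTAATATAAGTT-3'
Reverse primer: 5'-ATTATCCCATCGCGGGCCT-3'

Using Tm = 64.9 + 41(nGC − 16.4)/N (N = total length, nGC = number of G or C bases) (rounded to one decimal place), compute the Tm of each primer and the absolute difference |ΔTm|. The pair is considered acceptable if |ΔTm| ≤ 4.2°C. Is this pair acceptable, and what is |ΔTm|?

|ΔTm| = 6.7°C; the pair is not acceptable.

Forward: G+C = 7, N = 21 → Tm = 64.9 + 41·(7 − 16.4)/21 = 46.5°C.
Reverse: G+C = 11, N = 19 → Tm = 64.9 + 41·(11 − 16.4)/19 = 53.2°C.
|ΔTm| = |46.5 − 53.2| = 6.7°C, > 4.2°C.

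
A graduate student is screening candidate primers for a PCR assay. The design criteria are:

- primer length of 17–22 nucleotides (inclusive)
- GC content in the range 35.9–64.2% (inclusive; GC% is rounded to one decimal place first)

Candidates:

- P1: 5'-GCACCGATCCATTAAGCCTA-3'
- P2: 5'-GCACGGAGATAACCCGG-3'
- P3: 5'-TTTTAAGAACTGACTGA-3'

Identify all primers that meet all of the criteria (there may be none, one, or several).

P1 (20 nt, A=6 T=4 G=3 C=7): length 20 ✓; GC 10/20 = 50.0% ✓ — passes.
P2 (17 nt, A=5 T=1 G=6 C=5): length 17 ✓; GC 11/17 = 64.7%, outside 35.9–64.2% ✗ — fails.
P3 (17 nt, A=6 T=6 G=3 C=2): length 17 ✓; GC 5/17 = 29.4%, outside 35.9–64.2% ✗ — fails.

P1 only.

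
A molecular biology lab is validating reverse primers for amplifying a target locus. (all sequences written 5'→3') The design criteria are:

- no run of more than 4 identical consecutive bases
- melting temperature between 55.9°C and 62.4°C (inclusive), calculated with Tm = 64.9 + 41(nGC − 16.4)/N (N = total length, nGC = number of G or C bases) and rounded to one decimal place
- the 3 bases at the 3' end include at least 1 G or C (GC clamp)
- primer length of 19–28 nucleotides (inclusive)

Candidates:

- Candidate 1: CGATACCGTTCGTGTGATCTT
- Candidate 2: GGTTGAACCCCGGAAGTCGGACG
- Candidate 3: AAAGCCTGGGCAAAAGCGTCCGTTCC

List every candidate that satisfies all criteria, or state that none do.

Candidate 1 (21 nt, A=3 T=8 G=5 C=5): longest run = 2 ✓; Tm = 64.9 + 41·(10 − 16.4)/21 = 52.4°C, outside 55.9–62.4°C ✗; 3' end CTT has 1 G/C ✓; length 21 ✓ — fails.
Candidate 2 (23 nt, A=5 T=3 G=9 C=6): longest run = 4 ✓; Tm = 64.9 + 41·(15 − 16.4)/23 = 62.4°C ✓; 3' end ACG has 2 G/C ✓; length 23 ✓ — passes.
Candidate 3 (26 nt, A=7 T=4 G=7 C=8): longest run = 4 ✓; Tm = 64.9 + 41·(15 − 16.4)/26 = 62.7°C, outside 55.9–62.4°C ✗; 3' end TCC has 2 G/C ✓; length 26 ✓ — fails.

Candidate 2 only.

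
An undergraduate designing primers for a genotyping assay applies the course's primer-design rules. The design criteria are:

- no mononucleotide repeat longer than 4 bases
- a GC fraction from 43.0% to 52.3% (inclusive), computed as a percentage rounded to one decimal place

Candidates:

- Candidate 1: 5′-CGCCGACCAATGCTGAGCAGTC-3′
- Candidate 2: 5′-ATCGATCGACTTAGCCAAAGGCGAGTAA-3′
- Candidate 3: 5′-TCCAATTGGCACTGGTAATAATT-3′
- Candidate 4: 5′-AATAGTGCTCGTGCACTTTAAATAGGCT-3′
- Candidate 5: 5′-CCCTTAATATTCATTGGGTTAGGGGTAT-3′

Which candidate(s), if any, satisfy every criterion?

Candidate 1 (22 nt, A=5 T=3 G=6 C=8): longest run = 2 ✓; GC 14/22 = 63.6%, outside 43.0–52.3% ✗ — fails.
Candidate 2 (28 nt, A=10 T=5 G=7 C=6): longest run = 3 ✓; GC 13/28 = 46.4% ✓ — passes.
Candidate 3 (23 nt, A=7 T=8 G=4 C=4): longest run = 2 ✓; GC 8/23 = 34.8%, outside 43.0–52.3% ✗ — fails.
Candidate 4 (28 nt, A=8 T=9 G=6 C=5): longest run = 3 ✓; GC 11/28 = 39.3%, outside 43.0–52.3% ✗ — fails.
Candidate 5 (28 nt, A=6 T=11 G=7 C=4): longest run = 4 ✓; GC 11/28 = 39.3%, outside 43.0–52.3% ✗ — fails.

Candidate 2 only.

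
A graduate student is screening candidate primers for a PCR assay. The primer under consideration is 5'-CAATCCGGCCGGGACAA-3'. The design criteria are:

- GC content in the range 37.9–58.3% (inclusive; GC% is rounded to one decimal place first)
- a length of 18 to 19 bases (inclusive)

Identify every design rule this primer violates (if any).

Fails: GC content, length.

Base counts: A=5, T=1, G=5, C=6 (length 17).
GC content: GC 11/17 = 64.7%, outside 37.9–58.3% ✗
length: length 17, outside 18–19 ✗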